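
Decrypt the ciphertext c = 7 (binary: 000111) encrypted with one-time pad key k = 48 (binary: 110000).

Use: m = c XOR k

Step 1: XOR ciphertext with key:
  Ciphertext: 000111
  Key:        110000
  XOR:        110111
Step 2: Plaintext = 110111 = 55 in decimal.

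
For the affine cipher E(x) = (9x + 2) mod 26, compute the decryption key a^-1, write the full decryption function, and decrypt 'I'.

Step 1: Find a^-1, the modular inverse of 9 mod 26.
Step 2: We need 9 * a^-1 = 1 (mod 26).
Step 3: 9 * 3 = 27 = 1 * 26 + 1, so a^-1 = 3.
Step 4: D(y) = 3(y - 2) mod 26.
Step 5: Apply to 'I' (y = 8): D(8) = 3 * (8 - 2) mod 26 = 3 * 6 mod 26 = 18 -> 'S'.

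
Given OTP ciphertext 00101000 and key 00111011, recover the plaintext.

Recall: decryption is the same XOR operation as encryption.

Step 1: XOR ciphertext with key:
  Ciphertext: 00101000
  Key:        00111011
  XOR:        00010011
Step 2: Plaintext = 00010011 = 19 in decimal.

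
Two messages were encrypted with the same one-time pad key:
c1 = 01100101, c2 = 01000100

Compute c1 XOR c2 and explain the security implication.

Step 1: c1 XOR c2 = (m1 XOR k) XOR (m2 XOR k).
Step 2: By XOR associativity/commutativity: = m1 XOR m2 XOR k XOR k = m1 XOR m2.
Step 3: 01100101 XOR 01000100 = 00100001 = 33.
Step 4: The key cancels out! An attacker learns m1 XOR m2 = 33, revealing the relationship between plaintexts.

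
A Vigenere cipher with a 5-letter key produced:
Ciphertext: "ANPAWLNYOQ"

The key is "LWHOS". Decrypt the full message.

Step 1: Key 'LWHOS' has length 5. Extended key: LWHOSLWHOS
Step 2: Decrypt each position:
  A(0) - L(11) = 15 = P
  N(13) - W(22) = 17 = R
  P(15) - H(7) = 8 = I
  A(0) - O(14) = 12 = M
  W(22) - S(18) = 4 = E
  L(11) - L(11) = 0 = A
  N(13) - W(22) = 17 = R
  Y(24) - H(7) = 17 = R
  O(14) - O(14) = 0 = A
  Q(16) - S(18) = 24 = Y
Plaintext: PRIMEARRAY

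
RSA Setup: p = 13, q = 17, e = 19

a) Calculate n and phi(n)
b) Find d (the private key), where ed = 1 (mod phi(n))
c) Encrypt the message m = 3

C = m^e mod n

Step 1: n = 13 * 17 = 221.
Step 2: phi(n) = (13-1)(17-1) = 12 * 16 = 192.
Step 3: Find d = 19^(-1) mod 192 = 91.
  Verify: 19 * 91 = 1729 = 1 (mod 192).
Step 4: C = 3^19 mod 221 = 146.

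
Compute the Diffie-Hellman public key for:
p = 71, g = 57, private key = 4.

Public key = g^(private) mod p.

Step 1: A = g^a mod p = 57^4 mod 71.
  57^1 mod 71 = 57
  57^2 mod 71 = (57 * 57) mod 71 = 54
  57^3 mod 71 = (54 * 57) mod 71 = 25
  57^4 mod 71 = (25 * 57) mod 71 = 5
Result: A = 5.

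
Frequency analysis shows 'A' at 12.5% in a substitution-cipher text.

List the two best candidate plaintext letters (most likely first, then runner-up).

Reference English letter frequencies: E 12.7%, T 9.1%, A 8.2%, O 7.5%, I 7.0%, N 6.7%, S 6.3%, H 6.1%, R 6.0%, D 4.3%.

Step 1: Observed frequency of 'A' is 12.5%.
Step 2: Compute distances to each reference frequency and sort:
  E (12.7%): difference = 0.2% <-- BEST
  T (9.1%): difference = 3.4% <-- RUNNER-UP
  A (8.2%): difference = 4.3%
  O (7.5%): difference = 5.0%
  I (7.0%): difference = 5.5%
Step 3: Most likely is 'E' (12.7%, diff 0.2%); second most likely is 'T' (9.1%, diff 3.4%).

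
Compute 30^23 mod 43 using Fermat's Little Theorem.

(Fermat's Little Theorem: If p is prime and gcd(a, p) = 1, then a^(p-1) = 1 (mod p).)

Step 1: Since 43 is prime, by Fermat's Little Theorem: 30^42 = 1 (mod 43).
Step 2: Reduce exponent: 23 mod 42 = 23.
Step 3: So 30^23 = 30^23 (mod 43).
Step 4: 30^23 mod 43 = 3.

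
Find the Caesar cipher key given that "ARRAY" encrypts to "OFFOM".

Step 1: Compare first letters: A (position 0) -> O (position 14).
Step 2: Shift = (14 - 0) mod 26 = 14.
The shift value is 14.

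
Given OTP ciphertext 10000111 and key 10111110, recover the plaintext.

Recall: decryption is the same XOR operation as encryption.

Step 1: XOR ciphertext with key:
  Ciphertext: 10000111
  Key:        10111110
  XOR:        00111001
Step 2: Plaintext = 00111001 = 57 in decimal.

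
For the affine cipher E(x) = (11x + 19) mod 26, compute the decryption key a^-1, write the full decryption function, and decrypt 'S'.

Step 1: Find a^-1, the modular inverse of 11 mod 26.
Step 2: We need 11 * a^-1 = 1 (mod 26).
Step 3: 11 * 19 = 209 = 8 * 26 + 1, so a^-1 = 19.
Step 4: D(y) = 19(y - 19) mod 26.
Step 5: Apply to 'S' (y = 18): D(18) = 19 * (18 - 19) mod 26 = 19 * -1 mod 26 = 7 -> 'H'.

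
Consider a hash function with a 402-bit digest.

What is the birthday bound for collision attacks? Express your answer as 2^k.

Step 1: The birthday paradox gives collision probability ~50% after sqrt(2^n) = 2^(n/2) hashes.
Step 2: For 402-bit output: 2^(402/2) = 2^201.
Step 3: Approximately 2^201 hash computations needed.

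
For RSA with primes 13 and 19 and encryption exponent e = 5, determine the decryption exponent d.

Step 1: n = 13 * 19 = 247.
Step 2: phi(n) = 12 * 18 = 216.
Step 3: Find d such that 5 * d = 1 (mod 216).
Step 4: d = 5^(-1) mod 216 = 173.
Verification: 5 * 173 = 865 = 4 * 216 + 1.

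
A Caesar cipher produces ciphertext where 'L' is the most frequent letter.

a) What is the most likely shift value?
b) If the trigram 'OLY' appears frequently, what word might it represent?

Step 1: In English, 'E' is the most frequent letter (12.7%).
Step 2: The most frequent ciphertext letter is 'L' (position 11).
Step 3: Shift = (11 - 4) mod 26 = 7.
Step 4: Decrypt 'OLY' by shifting back 7:
  O -> H
  L -> E
  Y -> R
Step 5: 'OLY' decrypts to 'HER'.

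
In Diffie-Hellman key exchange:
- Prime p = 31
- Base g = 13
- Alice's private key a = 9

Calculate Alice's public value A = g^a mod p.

Step 1: A = g^a mod p = 13^9 mod 31.
  13^1 mod 31 = 13
  13^2 mod 31 = (13 * 13) mod 31 = 14
  13^3 mod 31 = (14 * 13) mod 31 = 27
  13^4 mod 31 = (27 * 13) mod 31 = 10
  13^5 mod 31 = (10 * 13) mod 31 = 6
  13^6 mod 31 = (6 * 13) mod 31 = 16
  13^7 mod 31 = (16 * 13) mod 31 = 22
  13^8 mod 31 = (22 * 13) mod 31 = 7
  13^9 mod 31 = (7 * 13) mod 31 = 29
Result: A = 29.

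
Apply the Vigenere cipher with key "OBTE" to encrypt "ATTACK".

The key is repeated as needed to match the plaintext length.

Step 1: Repeat key to match plaintext length:
  Plaintext: ATTACK
  Key:       OBTEOB
Step 2: Encrypt each letter:
  A(0) + O(14) = (0+14) mod 26 = 14 = O
  T(19) + B(1) = (19+1) mod 26 = 20 = U
  T(19) + T(19) = (19+19) mod 26 = 12 = M
  A(0) + E(4) = (0+4) mod 26 = 4 = E
  C(2) + O(14) = (2+14) mod 26 = 16 = Q
  K(10) + B(1) = (10+1) mod 26 = 11 = L
Ciphertext: OUMEQL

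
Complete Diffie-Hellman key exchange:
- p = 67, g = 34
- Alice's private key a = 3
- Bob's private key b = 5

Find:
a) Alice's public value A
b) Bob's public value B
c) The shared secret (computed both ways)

Step 1: A = g^a mod p = 34^3 mod 67 = 42.
Step 2: B = g^b mod p = 34^5 mod 67 = 44.
Step 3: Alice computes s = B^a mod p = 44^3 mod 67 = 27.
Step 4: Bob computes s = A^b mod p = 42^5 mod 67 = 27.
Both sides agree: shared secret = 27.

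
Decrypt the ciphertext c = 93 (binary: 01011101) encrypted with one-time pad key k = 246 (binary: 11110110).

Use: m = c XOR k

Step 1: XOR ciphertext with key:
  Ciphertext: 01011101
  Key:        11110110
  XOR:        10101011
Step 2: Plaintext = 10101011 = 171 in decimal.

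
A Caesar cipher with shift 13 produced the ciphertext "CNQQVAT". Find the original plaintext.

Step 1: Reverse the shift by subtracting 13 from each letter position.
  C (position 2) -> position (2-13) mod 26 = 15 -> P
  N (position 13) -> position (13-13) mod 26 = 0 -> A
  Q (position 16) -> position (16-13) mod 26 = 3 -> D
  Q (position 16) -> position (16-13) mod 26 = 3 -> D
  V (position 21) -> position (21-13) mod 26 = 8 -> I
  A (position 0) -> position (0-13) mod 26 = 13 -> N
  T (position 19) -> position (19-13) mod 26 = 6 -> G
Decrypted message: PADDING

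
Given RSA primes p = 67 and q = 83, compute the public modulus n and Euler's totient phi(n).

Step 1: n = p * q = 67 * 83 = 5561.
Step 2: phi(n) = (p-1)(q-1) = 66 * 82 = 5412.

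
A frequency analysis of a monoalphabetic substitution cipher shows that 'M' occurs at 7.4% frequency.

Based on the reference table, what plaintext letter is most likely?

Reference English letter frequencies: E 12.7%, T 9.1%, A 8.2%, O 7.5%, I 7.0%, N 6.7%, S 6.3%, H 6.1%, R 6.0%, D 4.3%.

Step 1: The observed frequency is 7.4%.
Step 2: Compare with English frequencies:
  E: 12.7% (difference: 5.3%)
  T: 9.1% (difference: 1.7%)
  A: 8.2% (difference: 0.8%)
  O: 7.5% (difference: 0.1%) <-- closest
  I: 7.0% (difference: 0.4%)
  N: 6.7% (difference: 0.7%)
  S: 6.3% (difference: 1.1%)
  H: 6.1% (difference: 1.3%)
  R: 6.0% (difference: 1.4%)
  D: 4.3% (difference: 3.1%)
Step 3: 'M' most likely represents 'O' (frequency 7.5%).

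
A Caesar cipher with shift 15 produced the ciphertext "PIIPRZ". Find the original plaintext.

Step 1: Reverse the shift by subtracting 15 from each letter position.
  P (position 15) -> position (15-15) mod 26 = 0 -> A
  I (position 8) -> position (8-15) mod 26 = 19 -> T
  I (position 8) -> position (8-15) mod 26 = 19 -> T
  P (position 15) -> position (15-15) mod 26 = 0 -> A
  R (position 17) -> position (17-15) mod 26 = 2 -> C
  Z (position 25) -> position (25-15) mod 26 = 10 -> K
Decrypted message: ATTACK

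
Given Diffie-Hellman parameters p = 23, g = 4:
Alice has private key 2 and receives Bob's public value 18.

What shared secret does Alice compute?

Step 1: s = B^a mod p = 18^2 mod 23.
  18^1 mod 23 = 18
  18^2 mod 23 = (18 * 18) mod 23 = 2
Result: shared secret = 2.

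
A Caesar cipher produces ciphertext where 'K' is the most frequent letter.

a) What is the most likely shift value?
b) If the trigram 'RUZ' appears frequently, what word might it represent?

Step 1: In English, 'E' is the most frequent letter (12.7%).
Step 2: The most frequent ciphertext letter is 'K' (position 10).
Step 3: Shift = (10 - 4) mod 26 = 6.
Step 4: Decrypt 'RUZ' by shifting back 6:
  R -> L
  U -> O
  Z -> T
Step 5: 'RUZ' decrypts to 'LOT'.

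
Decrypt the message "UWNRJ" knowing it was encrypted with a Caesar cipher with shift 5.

Step 1: Reverse the shift by subtracting 5 from each letter position.
  U (position 20) -> position (20-5) mod 26 = 15 -> P
  W (position 22) -> position (22-5) mod 26 = 17 -> R
  N (position 13) -> position (13-5) mod 26 = 8 -> I
  R (position 17) -> position (17-5) mod 26 = 12 -> M
  J (position 9) -> position (9-5) mod 26 = 4 -> E
Decrypted message: PRIME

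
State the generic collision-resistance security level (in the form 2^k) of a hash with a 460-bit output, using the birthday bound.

Step 1: The birthday paradox gives collision probability ~50% after sqrt(2^n) = 2^(n/2) hashes.
Step 2: For 460-bit output: 2^(460/2) = 2^230.
Step 3: Approximately 2^230 hash computations needed.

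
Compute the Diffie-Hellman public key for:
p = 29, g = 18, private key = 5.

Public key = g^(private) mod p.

Step 1: A = g^a mod p = 18^5 mod 29.
  18^1 mod 29 = 18
  18^2 mod 29 = (18 * 18) mod 29 = 5
  18^3 mod 29 = (5 * 18) mod 29 = 3
  18^4 mod 29 = (3 * 18) mod 29 = 25
  18^5 mod 29 = (25 * 18) mod 29 = 15
Result: A = 15.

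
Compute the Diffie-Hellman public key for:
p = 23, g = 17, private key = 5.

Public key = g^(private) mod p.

Step 1: A = g^a mod p = 17^5 mod 23.
  17^1 mod 23 = 17
  17^2 mod 23 = (17 * 17) mod 23 = 13
  17^3 mod 23 = (13 * 17) mod 23 = 14
  17^4 mod 23 = (14 * 17) mod 23 = 8
  17^5 mod 23 = (8 * 17) mod 23 = 21
Result: A = 21.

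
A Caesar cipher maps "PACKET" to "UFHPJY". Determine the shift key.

Step 1: Compare first letters: P (position 15) -> U (position 20).
Step 2: Shift = (20 - 15) mod 26 = 5.
The shift value is 5.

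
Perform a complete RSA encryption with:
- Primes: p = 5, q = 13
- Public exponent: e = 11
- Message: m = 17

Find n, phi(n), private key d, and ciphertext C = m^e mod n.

Step 1: n = 5 * 13 = 65.
Step 2: phi(n) = (5-1)(13-1) = 4 * 12 = 48.
Step 3: Find d = 11^(-1) mod 48 = 35.
  Verify: 11 * 35 = 385 = 1 (mod 48).
Step 4: C = 17^11 mod 65 = 23.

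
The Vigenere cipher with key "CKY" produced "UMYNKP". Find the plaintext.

Step 1: Extend key: CKYCKY
Step 2: Decrypt each letter (c - k) mod 26:
  U(20) - C(2) = (20-2) mod 26 = 18 = S
  M(12) - K(10) = (12-10) mod 26 = 2 = C
  Y(24) - Y(24) = (24-24) mod 26 = 0 = A
  N(13) - C(2) = (13-2) mod 26 = 11 = L
  K(10) - K(10) = (10-10) mod 26 = 0 = A
  P(15) - Y(24) = (15-24) mod 26 = 17 = R
Plaintext: SCALAR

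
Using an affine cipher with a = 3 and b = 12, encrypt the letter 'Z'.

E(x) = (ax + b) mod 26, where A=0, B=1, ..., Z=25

Step 1: Convert 'Z' to number: x = 25.
Step 2: E(25) = (3 * 25 + 12) mod 26 = 87 mod 26 = 9.
Step 3: Convert 9 back to letter: J.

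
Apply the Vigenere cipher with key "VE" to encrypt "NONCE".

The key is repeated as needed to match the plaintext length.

Step 1: Repeat key to match plaintext length:
  Plaintext: NONCE
  Key:       VEVEV
Step 2: Encrypt each letter:
  N(13) + V(21) = (13+21) mod 26 = 8 = I
  O(14) + E(4) = (14+4) mod 26 = 18 = S
  N(13) + V(21) = (13+21) mod 26 = 8 = I
  C(2) + E(4) = (2+4) mod 26 = 6 = G
  E(4) + V(21) = (4+21) mod 26 = 25 = Z
Ciphertext: ISIGZ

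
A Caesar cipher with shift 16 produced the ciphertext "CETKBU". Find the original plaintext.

Step 1: Reverse the shift by subtracting 16 from each letter position.
  C (position 2) -> position (2-16) mod 26 = 12 -> M
  E (position 4) -> position (4-16) mod 26 = 14 -> O
  T (position 19) -> position (19-16) mod 26 = 3 -> D
  K (position 10) -> position (10-16) mod 26 = 20 -> U
  B (position 1) -> position (1-16) mod 26 = 11 -> L
  U (position 20) -> position (20-16) mod 26 = 4 -> E
Decrypted message: MODULE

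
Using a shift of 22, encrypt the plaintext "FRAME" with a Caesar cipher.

Step 1: For each letter, shift forward by 22 positions (mod 26).
  F (position 5) -> position (5+22) mod 26 = 1 -> B
  R (position 17) -> position (17+22) mod 26 = 13 -> N
  A (position 0) -> position (0+22) mod 26 = 22 -> W
  M (position 12) -> position (12+22) mod 26 = 8 -> I
  E (position 4) -> position (4+22) mod 26 = 0 -> A
Result: BNWIA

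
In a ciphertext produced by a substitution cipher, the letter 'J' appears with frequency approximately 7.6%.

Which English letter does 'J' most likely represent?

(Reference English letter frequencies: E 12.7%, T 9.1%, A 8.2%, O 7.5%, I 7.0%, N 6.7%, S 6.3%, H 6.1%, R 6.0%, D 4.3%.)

Step 1: The observed frequency is 7.6%.
Step 2: Compare with English frequencies:
  E: 12.7% (difference: 5.1%)
  T: 9.1% (difference: 1.5%)
  A: 8.2% (difference: 0.6%)
  O: 7.5% (difference: 0.1%) <-- closest
  I: 7.0% (difference: 0.6%)
  N: 6.7% (difference: 0.9%)
  S: 6.3% (difference: 1.3%)
  H: 6.1% (difference: 1.5%)
  R: 6.0% (difference: 1.6%)
  D: 4.3% (difference: 3.3%)
Step 3: 'J' most likely represents 'O' (frequency 7.5%).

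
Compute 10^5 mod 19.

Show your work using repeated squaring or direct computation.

Step 1: Compute 10^5 mod 19 step by step, reducing modulo 19 at each step.
  10^1 mod 19 = 10
  10^2 mod 19 = (10 * 10) mod 19 = 5
  10^3 mod 19 = (5 * 10) mod 19 = 12
  10^4 mod 19 = (12 * 10) mod 19 = 6
  10^5 mod 19 = (6 * 10) mod 19 = 3
Step 2: Result = 3.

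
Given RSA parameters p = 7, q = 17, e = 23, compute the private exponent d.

Step 1: n = 7 * 17 = 119.
Step 2: phi(n) = 6 * 16 = 96.
Step 3: Find d such that 23 * d = 1 (mod 96).
Step 4: d = 23^(-1) mod 96 = 71.
Verification: 23 * 71 = 1633 = 17 * 96 + 1.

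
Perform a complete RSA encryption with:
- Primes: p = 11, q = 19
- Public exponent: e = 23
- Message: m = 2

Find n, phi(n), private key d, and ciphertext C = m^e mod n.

Step 1: n = 11 * 19 = 209.
Step 2: phi(n) = (11-1)(19-1) = 10 * 18 = 180.
Step 3: Find d = 23^(-1) mod 180 = 47.
  Verify: 23 * 47 = 1081 = 1 (mod 180).
Step 4: C = 2^23 mod 209 = 184.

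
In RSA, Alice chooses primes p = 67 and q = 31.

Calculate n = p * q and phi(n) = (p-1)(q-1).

Step 1: n = p * q = 67 * 31 = 2077.
Step 2: phi(n) = (p-1)(q-1) = 66 * 30 = 1980.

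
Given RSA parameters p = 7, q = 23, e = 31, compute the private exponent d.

Step 1: n = 7 * 23 = 161.
Step 2: phi(n) = 6 * 22 = 132.
Step 3: Find d such that 31 * d = 1 (mod 132).
Step 4: d = 31^(-1) mod 132 = 115.
Verification: 31 * 115 = 3565 = 27 * 132 + 1.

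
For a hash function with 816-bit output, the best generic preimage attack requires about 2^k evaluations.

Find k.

Step 1: The hash has a 816-bit output.
Step 2: Preimage resistance means: given a digest h(x), it should be infeasible to find any input that hashes to it.
With a 816-bit output there are 2^816 possible digests, so a generic brute-force preimage search costs about 2^816 evaluations.
Step 3: Security level = 816 bits.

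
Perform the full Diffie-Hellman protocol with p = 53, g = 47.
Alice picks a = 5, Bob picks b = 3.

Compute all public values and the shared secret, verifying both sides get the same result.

Step 1: A = g^a mod p = 47^5 mod 53 = 15.
Step 2: B = g^b mod p = 47^3 mod 53 = 49.
Step 3: Alice computes s = B^a mod p = 49^5 mod 53 = 36.
Step 4: Bob computes s = A^b mod p = 15^3 mod 53 = 36.
Both sides agree: shared secret = 36.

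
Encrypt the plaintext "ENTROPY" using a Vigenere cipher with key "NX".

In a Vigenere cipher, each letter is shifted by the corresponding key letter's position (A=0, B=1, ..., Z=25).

Step 1: Repeat key to match plaintext length:
  Plaintext: ENTROPY
  Key:       NXNXNXN
Step 2: Encrypt each letter:
  E(4) + N(13) = (4+13) mod 26 = 17 = R
  N(13) + X(23) = (13+23) mod 26 = 10 = K
  T(19) + N(13) = (19+13) mod 26 = 6 = G
  R(17) + X(23) = (17+23) mod 26 = 14 = O
  O(14) + N(13) = (14+13) mod 26 = 1 = B
  P(15) + X(23) = (15+23) mod 26 = 12 = M
  Y(24) + N(13) = (24+13) mod 26 = 11 = L
Ciphertext: RKGOBML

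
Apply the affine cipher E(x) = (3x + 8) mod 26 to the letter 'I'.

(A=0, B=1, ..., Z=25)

Step 1: Convert 'I' to number: x = 8.
Step 2: E(8) = (3 * 8 + 8) mod 26 = 32 mod 26 = 6.
Step 3: Convert 6 back to letter: G.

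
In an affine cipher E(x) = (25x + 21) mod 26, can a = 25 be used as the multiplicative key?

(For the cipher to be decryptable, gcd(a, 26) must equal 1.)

Step 1: Compute gcd(25, 26).
Step 2: gcd(25, 26) = 1.
Since gcd = 1, 25 is coprime with 26, so it is a valid key.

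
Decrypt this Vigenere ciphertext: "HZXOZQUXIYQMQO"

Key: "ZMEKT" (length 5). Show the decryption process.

Step 1: Key 'ZMEKT' has length 5. Extended key: ZMEKTZMEKTZMEK
Step 2: Decrypt each position:
  H(7) - Z(25) = 8 = I
  Z(25) - M(12) = 13 = N
  X(23) - E(4) = 19 = T
  O(14) - K(10) = 4 = E
  Z(25) - T(19) = 6 = G
  Q(16) - Z(25) = 17 = R
  U(20) - M(12) = 8 = I
  X(23) - E(4) = 19 = T
  I(8) - K(10) = 24 = Y
  Y(24) - T(19) = 5 = F
  Q(16) - Z(25) = 17 = R
  M(12) - M(12) = 0 = A
  Q(16) - E(4) = 12 = M
  O(14) - K(10) = 4 = E
Plaintext: INTEGRITYFRAME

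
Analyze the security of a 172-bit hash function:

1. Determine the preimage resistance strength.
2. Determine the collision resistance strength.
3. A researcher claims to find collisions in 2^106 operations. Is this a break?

Step 1: Preimage resistance requires brute-force of 2^172 operations.
Step 2: Collision resistance (birthday bound) = 2^(172/2) = 2^86.
Step 3: The claimed attack costs 2^106 operations.
Step 4: Since 2^106 >= 2^86, the claimed attack is no faster than the generic birthday attack, so this does not break collision resistance.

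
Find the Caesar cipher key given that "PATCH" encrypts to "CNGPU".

Step 1: Compare first letters: P (position 15) -> C (position 2).
Step 2: Shift = (2 - 15) mod 26 = 13.
The shift value is 13.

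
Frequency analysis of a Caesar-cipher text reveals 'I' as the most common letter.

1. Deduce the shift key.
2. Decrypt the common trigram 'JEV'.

Step 1: In English, 'E' is the most frequent letter (12.7%).
Step 2: The most frequent ciphertext letter is 'I' (position 8).
Step 3: Shift = (8 - 4) mod 26 = 4.
Step 4: Decrypt 'JEV' by shifting back 4:
  J -> F
  E -> A
  V -> R
Step 5: 'JEV' decrypts to 'FAR'.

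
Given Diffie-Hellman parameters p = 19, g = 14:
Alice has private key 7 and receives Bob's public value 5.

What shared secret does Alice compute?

Step 1: s = B^a mod p = 5^7 mod 19.
  5^1 mod 19 = 5
  5^2 mod 19 = (5 * 5) mod 19 = 6
  5^3 mod 19 = (6 * 5) mod 19 = 11
  5^4 mod 19 = (11 * 5) mod 19 = 17
  5^5 mod 19 = (17 * 5) mod 19 = 9
  5^6 mod 19 = (9 * 5) mod 19 = 7
  5^7 mod 19 = (7 * 5) mod 19 = 16
Result: shared secret = 16.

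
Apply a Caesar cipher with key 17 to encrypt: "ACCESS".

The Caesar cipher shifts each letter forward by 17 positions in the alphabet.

Step 1: For each letter, shift forward by 17 positions (mod 26).
  A (position 0) -> position (0+17) mod 26 = 17 -> R
  C (position 2) -> position (2+17) mod 26 = 19 -> T
  C (position 2) -> position (2+17) mod 26 = 19 -> T
  E (position 4) -> position (4+17) mod 26 = 21 -> V
  S (position 18) -> position (18+17) mod 26 = 9 -> J
  S (position 18) -> position (18+17) mod 26 = 9 -> J
Result: RTTVJJ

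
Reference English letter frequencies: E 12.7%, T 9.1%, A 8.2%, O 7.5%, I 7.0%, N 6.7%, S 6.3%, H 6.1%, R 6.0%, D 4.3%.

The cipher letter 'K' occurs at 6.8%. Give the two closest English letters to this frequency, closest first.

Step 1: Observed frequency of 'K' is 6.8%.
Step 2: Compute distances to each reference frequency and sort:
  N (6.7%): difference = 0.1% <-- BEST
  I (7.0%): difference = 0.2% <-- RUNNER-UP
  S (6.3%): difference = 0.5%
  O (7.5%): difference = 0.7%
  H (6.1%): difference = 0.7%
Step 3: Most likely is 'N' (6.7%, diff 0.1%); second most likely is 'I' (7.0%, diff 0.2%).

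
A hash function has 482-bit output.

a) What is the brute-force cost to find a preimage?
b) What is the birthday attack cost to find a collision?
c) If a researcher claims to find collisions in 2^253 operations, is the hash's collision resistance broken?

Step 1: Preimage resistance requires brute-force of 2^482 operations.
Step 2: Collision resistance (birthday bound) = 2^(482/2) = 2^241.
Step 3: The claimed attack costs 2^253 operations.
Step 4: Since 2^253 >= 2^241, the claimed attack is no faster than the generic birthday attack, so this does not break collision resistance.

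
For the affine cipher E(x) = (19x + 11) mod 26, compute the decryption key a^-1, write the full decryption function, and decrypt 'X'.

Step 1: Find a^-1, the modular inverse of 19 mod 26.
Step 2: We need 19 * a^-1 = 1 (mod 26).
Step 3: 19 * 11 = 209 = 8 * 26 + 1, so a^-1 = 11.
Step 4: D(y) = 11(y - 11) mod 26.
Step 5: Apply to 'X' (y = 23): D(23) = 11 * (23 - 11) mod 26 = 11 * 12 mod 26 = 2 -> 'C'.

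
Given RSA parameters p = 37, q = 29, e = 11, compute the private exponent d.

Step 1: n = 37 * 29 = 1073.
Step 2: phi(n) = 36 * 28 = 1008.
Step 3: Find d such that 11 * d = 1 (mod 1008).
Step 4: d = 11^(-1) mod 1008 = 275.
Verification: 11 * 275 = 3025 = 3 * 1008 + 1.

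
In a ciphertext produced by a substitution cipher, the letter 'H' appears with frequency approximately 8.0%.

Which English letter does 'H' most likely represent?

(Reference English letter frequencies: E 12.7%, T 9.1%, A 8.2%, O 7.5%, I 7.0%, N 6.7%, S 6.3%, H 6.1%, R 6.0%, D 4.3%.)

Step 1: The observed frequency is 8.0%.
Step 2: Compare with English frequencies:
  E: 12.7% (difference: 4.7%)
  T: 9.1% (difference: 1.1%)
  A: 8.2% (difference: 0.2%) <-- closest
  O: 7.5% (difference: 0.5%)
  I: 7.0% (difference: 1.0%)
  N: 6.7% (difference: 1.3%)
  S: 6.3% (difference: 1.7%)
  H: 6.1% (difference: 1.9%)
  R: 6.0% (difference: 2.0%)
  D: 4.3% (difference: 3.7%)
Step 3: 'H' most likely represents 'A' (frequency 8.2%).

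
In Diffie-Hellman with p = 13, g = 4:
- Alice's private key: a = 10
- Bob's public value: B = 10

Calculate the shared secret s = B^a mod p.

Step 1: s = B^a mod p = 10^10 mod 13.
  10^1 mod 13 = 10
  10^2 mod 13 = (10 * 10) mod 13 = 9
  10^3 mod 13 = (9 * 10) mod 13 = 12
  10^4 mod 13 = (12 * 10) mod 13 = 3
  10^5 mod 13 = (3 * 10) mod 13 = 4
  10^6 mod 13 = (4 * 10) mod 13 = 1
  10^7 mod 13 = (1 * 10) mod 13 = 10
  10^8 mod 13 = (10 * 10) mod 13 = 9
  10^9 mod 13 = (9 * 10) mod 13 = 12
  10^10 mod 13 = (12 * 10) mod 13 = 3
Result: shared secret = 3.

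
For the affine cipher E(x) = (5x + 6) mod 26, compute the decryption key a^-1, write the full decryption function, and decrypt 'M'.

Step 1: Find a^-1, the modular inverse of 5 mod 26.
Step 2: We need 5 * a^-1 = 1 (mod 26).
Step 3: 5 * 21 = 105 = 4 * 26 + 1, so a^-1 = 21.
Step 4: D(y) = 21(y - 6) mod 26.
Step 5: Apply to 'M' (y = 12): D(12) = 21 * (12 - 6) mod 26 = 21 * 6 mod 26 = 22 -> 'W'.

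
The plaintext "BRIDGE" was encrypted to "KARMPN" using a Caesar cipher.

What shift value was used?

Step 1: Compare first letters: B (position 1) -> K (position 10).
Step 2: Shift = (10 - 1) mod 26 = 9.
The shift value is 9.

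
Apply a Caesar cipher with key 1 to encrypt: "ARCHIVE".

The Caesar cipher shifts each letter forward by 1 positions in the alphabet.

Step 1: For each letter, shift forward by 1 positions (mod 26).
  A (position 0) -> position (0+1) mod 26 = 1 -> B
  R (position 17) -> position (17+1) mod 26 = 18 -> S
  C (position 2) -> position (2+1) mod 26 = 3 -> D
  H (position 7) -> position (7+1) mod 26 = 8 -> I
  I (position 8) -> position (8+1) mod 26 = 9 -> J
  V (position 21) -> position (21+1) mod 26 = 22 -> W
  E (position 4) -> position (4+1) mod 26 = 5 -> F
Result: BSDIJWF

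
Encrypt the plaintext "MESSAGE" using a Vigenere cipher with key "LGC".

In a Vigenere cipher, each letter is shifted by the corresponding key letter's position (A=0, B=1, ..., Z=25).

Step 1: Repeat key to match plaintext length:
  Plaintext: MESSAGE
  Key:       LGCLGCL
Step 2: Encrypt each letter:
  M(12) + L(11) = (12+11) mod 26 = 23 = X
  E(4) + G(6) = (4+6) mod 26 = 10 = K
  S(18) + C(2) = (18+2) mod 26 = 20 = U
  S(18) + L(11) = (18+11) mod 26 = 3 = D
  A(0) + G(6) = (0+6) mod 26 = 6 = G
  G(6) + C(2) = (6+2) mod 26 = 8 = I
  E(4) + L(11) = (4+11) mod 26 = 15 = P
Ciphertext: XKUDGIP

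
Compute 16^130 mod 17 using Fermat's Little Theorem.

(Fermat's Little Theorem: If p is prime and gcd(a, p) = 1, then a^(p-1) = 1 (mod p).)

Step 1: Since 17 is prime, by Fermat's Little Theorem: 16^16 = 1 (mod 17).
Step 2: Reduce exponent: 130 mod 16 = 2.
Step 3: So 16^130 = 16^2 (mod 17).
Step 4: 16^2 mod 17 = 1.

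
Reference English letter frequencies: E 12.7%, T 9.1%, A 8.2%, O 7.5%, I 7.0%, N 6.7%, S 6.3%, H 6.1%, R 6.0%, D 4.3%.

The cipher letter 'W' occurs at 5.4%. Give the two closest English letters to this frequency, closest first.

Step 1: Observed frequency of 'W' is 5.4%.
Step 2: Compute distances to each reference frequency and sort:
  R (6.0%): difference = 0.6% <-- BEST
  H (6.1%): difference = 0.7% <-- RUNNER-UP
  S (6.3%): difference = 0.9%
  D (4.3%): difference = 1.1%
  N (6.7%): difference = 1.3%
Step 3: Most likely is 'R' (6.0%, diff 0.6%); second most likely is 'H' (6.1%, diff 0.7%).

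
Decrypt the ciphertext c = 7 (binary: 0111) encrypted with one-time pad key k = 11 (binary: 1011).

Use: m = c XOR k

Step 1: XOR ciphertext with key:
  Ciphertext: 0111
  Key:        1011
  XOR:        1100
Step 2: Plaintext = 1100 = 12 in decimal.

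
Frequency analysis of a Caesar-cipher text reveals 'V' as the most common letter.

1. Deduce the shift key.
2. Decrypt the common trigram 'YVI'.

Step 1: In English, 'E' is the most frequent letter (12.7%).
Step 2: The most frequent ciphertext letter is 'V' (position 21).
Step 3: Shift = (21 - 4) mod 26 = 17.
Step 4: Decrypt 'YVI' by shifting back 17:
  Y -> H
  V -> E
  I -> R
Step 5: 'YVI' decrypts to 'HER'.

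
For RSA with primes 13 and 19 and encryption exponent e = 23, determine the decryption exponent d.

Step 1: n = 13 * 19 = 247.
Step 2: phi(n) = 12 * 18 = 216.
Step 3: Find d such that 23 * d = 1 (mod 216).
Step 4: d = 23^(-1) mod 216 = 47.
Verification: 23 * 47 = 1081 = 5 * 216 + 1.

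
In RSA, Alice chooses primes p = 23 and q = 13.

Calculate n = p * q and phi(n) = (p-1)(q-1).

Step 1: n = p * q = 23 * 13 = 299.
Step 2: phi(n) = (p-1)(q-1) = 22 * 12 = 264.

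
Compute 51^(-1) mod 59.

Step 1: We need x such that 51 * x = 1 (mod 59).
Step 2: Using the extended Euclidean algorithm or trial:
  51 * 22 = 1122 = 19 * 59 + 1.
Step 3: Since 1122 mod 59 = 1, the inverse is x = 22.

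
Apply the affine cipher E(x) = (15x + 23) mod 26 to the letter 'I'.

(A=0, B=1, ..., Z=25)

Step 1: Convert 'I' to number: x = 8.
Step 2: E(8) = (15 * 8 + 23) mod 26 = 143 mod 26 = 13.
Step 3: Convert 13 back to letter: N.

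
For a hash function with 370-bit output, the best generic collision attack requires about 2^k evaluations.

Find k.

Step 1: The hash has a 370-bit output.
Step 2: Collision resistance means it should be infeasible to find any x != y with h(x) = h(y).
By the birthday bound, a generic collision search succeeds after about sqrt(2^370) = 2^(370/2) = 2^185 evaluations.
Step 3: Security level = 185 bits.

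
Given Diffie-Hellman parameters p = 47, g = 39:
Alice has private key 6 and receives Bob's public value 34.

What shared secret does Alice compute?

Step 1: s = B^a mod p = 34^6 mod 47.
  34^1 mod 47 = 34
  34^2 mod 47 = (34 * 34) mod 47 = 28
  34^3 mod 47 = (28 * 34) mod 47 = 12
  34^4 mod 47 = (12 * 34) mod 47 = 32
  34^5 mod 47 = (32 * 34) mod 47 = 7
  34^6 mod 47 = (7 * 34) mod 47 = 3
Result: shared secret = 3.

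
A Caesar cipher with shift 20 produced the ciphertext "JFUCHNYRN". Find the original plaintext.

Step 1: Reverse the shift by subtracting 20 from each letter position.
  J (position 9) -> position (9-20) mod 26 = 15 -> P
  F (position 5) -> position (5-20) mod 26 = 11 -> L
  U (position 20) -> position (20-20) mod 26 = 0 -> A
  C (position 2) -> position (2-20) mod 26 = 8 -> I
  H (position 7) -> position (7-20) mod 26 = 13 -> N
  N (position 13) -> position (13-20) mod 26 = 19 -> T
  Y (position 24) -> position (24-20) mod 26 = 4 -> E
  R (position 17) -> position (17-20) mod 26 = 23 -> X
  N (position 13) -> position (13-20) mod 26 = 19 -> T
Decrypted message: PLAINTEXT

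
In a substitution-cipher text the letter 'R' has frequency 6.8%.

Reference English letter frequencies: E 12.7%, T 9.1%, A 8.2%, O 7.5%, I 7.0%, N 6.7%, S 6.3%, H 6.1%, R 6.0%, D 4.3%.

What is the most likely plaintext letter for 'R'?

Step 1: The observed frequency is 6.8%.
Step 2: Compare with English frequencies:
  E: 12.7% (difference: 5.9%)
  T: 9.1% (difference: 2.3%)
  A: 8.2% (difference: 1.4%)
  O: 7.5% (difference: 0.7%)
  I: 7.0% (difference: 0.2%)
  N: 6.7% (difference: 0.1%) <-- closest
  S: 6.3% (difference: 0.5%)
  H: 6.1% (difference: 0.7%)
  R: 6.0% (difference: 0.8%)
  D: 4.3% (difference: 2.5%)
Step 3: 'R' most likely represents 'N' (frequency 6.7%).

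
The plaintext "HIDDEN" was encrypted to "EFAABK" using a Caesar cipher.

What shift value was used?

Step 1: Compare first letters: H (position 7) -> E (position 4).
Step 2: Shift = (4 - 7) mod 26 = 23.
The shift value is 23.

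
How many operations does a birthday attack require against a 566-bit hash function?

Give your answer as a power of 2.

Step 1: The birthday paradox gives collision probability ~50% after sqrt(2^n) = 2^(n/2) hashes.
Step 2: For 566-bit output: 2^(566/2) = 2^283.
Step 3: Approximately 2^283 hash computations needed.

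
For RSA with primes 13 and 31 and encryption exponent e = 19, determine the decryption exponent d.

Step 1: n = 13 * 31 = 403.
Step 2: phi(n) = 12 * 30 = 360.
Step 3: Find d such that 19 * d = 1 (mod 360).
Step 4: d = 19^(-1) mod 360 = 19.
Verification: 19 * 19 = 361 = 1 * 360 + 1.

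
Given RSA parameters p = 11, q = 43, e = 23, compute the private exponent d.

Step 1: n = 11 * 43 = 473.
Step 2: phi(n) = 10 * 42 = 420.
Step 3: Find d such that 23 * d = 1 (mod 420).
Step 4: d = 23^(-1) mod 420 = 347.
Verification: 23 * 347 = 7981 = 19 * 420 + 1.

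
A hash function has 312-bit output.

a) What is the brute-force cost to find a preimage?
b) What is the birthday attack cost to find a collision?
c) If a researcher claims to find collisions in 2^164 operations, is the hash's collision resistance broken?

Step 1: Preimage resistance requires brute-force of 2^312 operations.
Step 2: Collision resistance (birthday bound) = 2^(312/2) = 2^156.
Step 3: The claimed attack costs 2^164 operations.
Step 4: Since 2^164 >= 2^156, the claimed attack is no faster than the generic birthday attack, so this does not break collision resistance.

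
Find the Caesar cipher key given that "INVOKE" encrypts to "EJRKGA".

Step 1: Compare first letters: I (position 8) -> E (position 4).
Step 2: Shift = (4 - 8) mod 26 = 22.
The shift value is 22.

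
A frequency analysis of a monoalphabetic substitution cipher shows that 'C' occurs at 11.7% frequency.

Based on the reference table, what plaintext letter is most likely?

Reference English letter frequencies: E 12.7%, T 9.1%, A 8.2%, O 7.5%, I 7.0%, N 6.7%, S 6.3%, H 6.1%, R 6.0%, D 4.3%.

Step 1: The observed frequency is 11.7%.
Step 2: Compare with English frequencies:
  E: 12.7% (difference: 1.0%) <-- closest
  T: 9.1% (difference: 2.6%)
  A: 8.2% (difference: 3.5%)
  O: 7.5% (difference: 4.2%)
  I: 7.0% (difference: 4.7%)
  N: 6.7% (difference: 5.0%)
  S: 6.3% (difference: 5.4%)
  H: 6.1% (difference: 5.6%)
  R: 6.0% (difference: 5.7%)
  D: 4.3% (difference: 7.4%)
Step 3: 'C' most likely represents 'E' (frequency 12.7%).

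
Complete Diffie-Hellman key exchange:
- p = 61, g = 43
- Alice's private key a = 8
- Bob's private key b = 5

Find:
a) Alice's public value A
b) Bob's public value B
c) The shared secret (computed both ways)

Step 1: A = g^a mod p = 43^8 mod 61 = 25.
Step 2: B = g^b mod p = 43^5 mod 61 = 29.
Step 3: Alice computes s = B^a mod p = 29^8 mod 61 = 13.
Step 4: Bob computes s = A^b mod p = 25^5 mod 61 = 13.
Both sides agree: shared secret = 13.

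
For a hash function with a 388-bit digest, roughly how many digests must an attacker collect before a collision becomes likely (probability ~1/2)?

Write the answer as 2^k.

Step 1: The birthday paradox gives collision probability ~50% after sqrt(2^n) = 2^(n/2) hashes.
Step 2: For 388-bit output: 2^(388/2) = 2^194.
Step 3: Approximately 2^194 hash computations needed.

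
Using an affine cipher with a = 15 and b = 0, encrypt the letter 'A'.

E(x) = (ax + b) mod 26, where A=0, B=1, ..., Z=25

Step 1: Convert 'A' to number: x = 0.
Step 2: E(0) = (15 * 0 + 0) mod 26 = 0 mod 26 = 0.
Step 3: Convert 0 back to letter: A.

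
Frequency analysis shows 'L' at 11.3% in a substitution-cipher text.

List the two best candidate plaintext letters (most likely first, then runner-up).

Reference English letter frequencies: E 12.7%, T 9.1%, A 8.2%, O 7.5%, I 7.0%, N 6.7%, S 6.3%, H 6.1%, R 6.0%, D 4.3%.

Step 1: Observed frequency of 'L' is 11.3%.
Step 2: Compute distances to each reference frequency and sort:
  E (12.7%): difference = 1.4% <-- BEST
  T (9.1%): difference = 2.2% <-- RUNNER-UP
  A (8.2%): difference = 3.1%
  O (7.5%): difference = 3.8%
  I (7.0%): difference = 4.3%
Step 3: Most likely is 'E' (12.7%, diff 1.4%); second most likely is 'T' (9.1%, diff 2.2%).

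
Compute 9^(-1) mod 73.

Step 1: We need x such that 9 * x = 1 (mod 73).
Step 2: Using the extended Euclidean algorithm or trial:
  9 * 65 = 585 = 8 * 73 + 1.
Step 3: Since 585 mod 73 = 1, the inverse is x = 65.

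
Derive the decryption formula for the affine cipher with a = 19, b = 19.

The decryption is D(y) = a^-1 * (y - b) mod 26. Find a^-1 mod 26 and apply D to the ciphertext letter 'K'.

Step 1: Find a^-1, the modular inverse of 19 mod 26.
Step 2: We need 19 * a^-1 = 1 (mod 26).
Step 3: 19 * 11 = 209 = 8 * 26 + 1, so a^-1 = 11.
Step 4: D(y) = 11(y - 19) mod 26.
Step 5: Apply to 'K' (y = 10): D(10) = 11 * (10 - 19) mod 26 = 11 * -9 mod 26 = 5 -> 'F'.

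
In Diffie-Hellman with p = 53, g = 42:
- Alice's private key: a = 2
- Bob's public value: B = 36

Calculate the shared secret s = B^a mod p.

Step 1: s = B^a mod p = 36^2 mod 53.
  36^1 mod 53 = 36
  36^2 mod 53 = (36 * 36) mod 53 = 24
Result: shared secret = 24.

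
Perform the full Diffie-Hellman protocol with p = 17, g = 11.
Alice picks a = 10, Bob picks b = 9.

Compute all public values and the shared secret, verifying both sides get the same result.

Step 1: A = g^a mod p = 11^10 mod 17 = 15.
Step 2: B = g^b mod p = 11^9 mod 17 = 6.
Step 3: Alice computes s = B^a mod p = 6^10 mod 17 = 15.
Step 4: Bob computes s = A^b mod p = 15^9 mod 17 = 15.
Both sides agree: shared secret = 15.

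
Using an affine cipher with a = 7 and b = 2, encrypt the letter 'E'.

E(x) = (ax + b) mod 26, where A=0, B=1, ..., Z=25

Step 1: Convert 'E' to number: x = 4.
Step 2: E(4) = (7 * 4 + 2) mod 26 = 30 mod 26 = 4.
Step 3: Convert 4 back to letter: E.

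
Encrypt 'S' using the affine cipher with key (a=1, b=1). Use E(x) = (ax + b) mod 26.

Step 1: Convert 'S' to number: x = 18.
Step 2: E(18) = (1 * 18 + 1) mod 26 = 19 mod 26 = 19.
Step 3: Convert 19 back to letter: T.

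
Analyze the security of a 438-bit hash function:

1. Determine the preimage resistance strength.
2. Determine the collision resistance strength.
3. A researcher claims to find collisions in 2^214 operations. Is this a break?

Step 1: Preimage resistance requires brute-force of 2^438 operations.
Step 2: Collision resistance (birthday bound) = 2^(438/2) = 2^219.
Step 3: The claimed attack costs 2^214 operations.
Step 4: Since 2^214 < 2^219, the claimed attack beats the generic birthday bound, so collision resistance is broken.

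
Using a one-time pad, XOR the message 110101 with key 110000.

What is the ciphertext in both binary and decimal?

Step 1: Write out the XOR operation bit by bit:
  Message: 110101
  Key:     110000
  XOR:     000101
Step 2: Convert to decimal: 000101 = 5.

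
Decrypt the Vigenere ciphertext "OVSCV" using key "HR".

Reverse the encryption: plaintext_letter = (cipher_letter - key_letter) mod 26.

Step 1: Extend key: HRHRH
Step 2: Decrypt each letter (c - k) mod 26:
  O(14) - H(7) = (14-7) mod 26 = 7 = H
  V(21) - R(17) = (21-17) mod 26 = 4 = E
  S(18) - H(7) = (18-7) mod 26 = 11 = L
  C(2) - R(17) = (2-17) mod 26 = 11 = L
  V(21) - H(7) = (21-7) mod 26 = 14 = O
Plaintext: HELLO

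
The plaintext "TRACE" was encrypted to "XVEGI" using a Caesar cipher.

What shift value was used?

Step 1: Compare first letters: T (position 19) -> X (position 23).
Step 2: Shift = (23 - 19) mod 26 = 4.
The shift value is 4.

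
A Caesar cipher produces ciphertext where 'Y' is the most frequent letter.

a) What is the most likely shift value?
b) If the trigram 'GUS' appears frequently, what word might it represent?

Step 1: In English, 'E' is the most frequent letter (12.7%).
Step 2: The most frequent ciphertext letter is 'Y' (position 24).
Step 3: Shift = (24 - 4) mod 26 = 20.
Step 4: Decrypt 'GUS' by shifting back 20:
  G -> M
  U -> A
  S -> Y
Step 5: 'GUS' decrypts to 'MAY'.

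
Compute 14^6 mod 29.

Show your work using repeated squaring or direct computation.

Step 1: Compute 14^6 mod 29 step by step, reducing modulo 29 at each step.
  14^1 mod 29 = 14
  14^2 mod 29 = (14 * 14) mod 29 = 22
  14^3 mod 29 = (22 * 14) mod 29 = 18
  14^4 mod 29 = (18 * 14) mod 29 = 20
  14^5 mod 29 = (20 * 14) mod 29 = 19
  14^6 mod 29 = (19 * 14) mod 29 = 5
Step 2: Result = 5.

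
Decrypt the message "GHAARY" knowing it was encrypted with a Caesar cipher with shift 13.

Step 1: Reverse the shift by subtracting 13 from each letter position.
  G (position 6) -> position (6-13) mod 26 = 19 -> T
  H (position 7) -> position (7-13) mod 26 = 20 -> U
  A (position 0) -> position (0-13) mod 26 = 13 -> N
  A (position 0) -> position (0-13) mod 26 = 13 -> N
  R (position 17) -> position (17-13) mod 26 = 4 -> E
  Y (position 24) -> position (24-13) mod 26 = 11 -> L
Decrypted message: TUNNEL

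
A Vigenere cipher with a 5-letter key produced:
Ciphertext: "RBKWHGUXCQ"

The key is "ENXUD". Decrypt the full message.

Step 1: Key 'ENXUD' has length 5. Extended key: ENXUDENXUD
Step 2: Decrypt each position:
  R(17) - E(4) = 13 = N
  B(1) - N(13) = 14 = O
  K(10) - X(23) = 13 = N
  W(22) - U(20) = 2 = C
  H(7) - D(3) = 4 = E
  G(6) - E(4) = 2 = C
  U(20) - N(13) = 7 = H
  X(23) - X(23) = 0 = A
  C(2) - U(20) = 8 = I
  Q(16) - D(3) = 13 = N
Plaintext: NONCECHAIN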